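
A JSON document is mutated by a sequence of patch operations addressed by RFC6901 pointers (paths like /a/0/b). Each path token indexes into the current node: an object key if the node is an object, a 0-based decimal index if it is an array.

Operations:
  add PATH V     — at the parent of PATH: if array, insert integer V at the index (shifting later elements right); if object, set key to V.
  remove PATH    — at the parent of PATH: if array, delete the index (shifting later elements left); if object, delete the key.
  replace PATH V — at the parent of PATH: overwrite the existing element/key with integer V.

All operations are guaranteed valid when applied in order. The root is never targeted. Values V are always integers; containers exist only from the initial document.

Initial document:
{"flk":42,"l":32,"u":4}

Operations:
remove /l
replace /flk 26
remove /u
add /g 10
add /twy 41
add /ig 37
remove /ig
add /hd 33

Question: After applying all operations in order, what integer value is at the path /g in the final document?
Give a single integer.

Answer: 10

Derivation:
After op 1 (remove /l): {"flk":42,"u":4}
After op 2 (replace /flk 26): {"flk":26,"u":4}
After op 3 (remove /u): {"flk":26}
After op 4 (add /g 10): {"flk":26,"g":10}
After op 5 (add /twy 41): {"flk":26,"g":10,"twy":41}
After op 6 (add /ig 37): {"flk":26,"g":10,"ig":37,"twy":41}
After op 7 (remove /ig): {"flk":26,"g":10,"twy":41}
After op 8 (add /hd 33): {"flk":26,"g":10,"hd":33,"twy":41}
Value at /g: 10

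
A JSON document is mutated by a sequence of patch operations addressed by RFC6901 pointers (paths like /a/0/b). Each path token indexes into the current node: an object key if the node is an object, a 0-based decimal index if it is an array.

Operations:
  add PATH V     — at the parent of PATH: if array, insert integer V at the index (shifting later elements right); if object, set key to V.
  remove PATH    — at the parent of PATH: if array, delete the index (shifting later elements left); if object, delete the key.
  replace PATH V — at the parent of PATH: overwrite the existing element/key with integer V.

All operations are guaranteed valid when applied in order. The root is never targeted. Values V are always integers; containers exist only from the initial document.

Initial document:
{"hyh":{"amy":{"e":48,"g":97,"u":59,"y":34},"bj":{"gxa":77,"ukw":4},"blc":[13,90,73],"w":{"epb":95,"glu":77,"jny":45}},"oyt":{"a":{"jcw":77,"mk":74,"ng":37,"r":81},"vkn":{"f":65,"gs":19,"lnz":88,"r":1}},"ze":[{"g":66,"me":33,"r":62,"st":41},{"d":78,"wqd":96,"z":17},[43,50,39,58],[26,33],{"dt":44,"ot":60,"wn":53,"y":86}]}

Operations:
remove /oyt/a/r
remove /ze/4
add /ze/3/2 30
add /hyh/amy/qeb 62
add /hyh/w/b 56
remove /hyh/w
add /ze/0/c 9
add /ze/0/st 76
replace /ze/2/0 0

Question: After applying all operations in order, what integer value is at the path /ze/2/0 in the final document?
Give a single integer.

After op 1 (remove /oyt/a/r): {"hyh":{"amy":{"e":48,"g":97,"u":59,"y":34},"bj":{"gxa":77,"ukw":4},"blc":[13,90,73],"w":{"epb":95,"glu":77,"jny":45}},"oyt":{"a":{"jcw":77,"mk":74,"ng":37},"vkn":{"f":65,"gs":19,"lnz":88,"r":1}},"ze":[{"g":66,"me":33,"r":62,"st":41},{"d":78,"wqd":96,"z":17},[43,50,39,58],[26,33],{"dt":44,"ot":60,"wn":53,"y":86}]}
After op 2 (remove /ze/4): {"hyh":{"amy":{"e":48,"g":97,"u":59,"y":34},"bj":{"gxa":77,"ukw":4},"blc":[13,90,73],"w":{"epb":95,"glu":77,"jny":45}},"oyt":{"a":{"jcw":77,"mk":74,"ng":37},"vkn":{"f":65,"gs":19,"lnz":88,"r":1}},"ze":[{"g":66,"me":33,"r":62,"st":41},{"d":78,"wqd":96,"z":17},[43,50,39,58],[26,33]]}
After op 3 (add /ze/3/2 30): {"hyh":{"amy":{"e":48,"g":97,"u":59,"y":34},"bj":{"gxa":77,"ukw":4},"blc":[13,90,73],"w":{"epb":95,"glu":77,"jny":45}},"oyt":{"a":{"jcw":77,"mk":74,"ng":37},"vkn":{"f":65,"gs":19,"lnz":88,"r":1}},"ze":[{"g":66,"me":33,"r":62,"st":41},{"d":78,"wqd":96,"z":17},[43,50,39,58],[26,33,30]]}
After op 4 (add /hyh/amy/qeb 62): {"hyh":{"amy":{"e":48,"g":97,"qeb":62,"u":59,"y":34},"bj":{"gxa":77,"ukw":4},"blc":[13,90,73],"w":{"epb":95,"glu":77,"jny":45}},"oyt":{"a":{"jcw":77,"mk":74,"ng":37},"vkn":{"f":65,"gs":19,"lnz":88,"r":1}},"ze":[{"g":66,"me":33,"r":62,"st":41},{"d":78,"wqd":96,"z":17},[43,50,39,58],[26,33,30]]}
After op 5 (add /hyh/w/b 56): {"hyh":{"amy":{"e":48,"g":97,"qeb":62,"u":59,"y":34},"bj":{"gxa":77,"ukw":4},"blc":[13,90,73],"w":{"b":56,"epb":95,"glu":77,"jny":45}},"oyt":{"a":{"jcw":77,"mk":74,"ng":37},"vkn":{"f":65,"gs":19,"lnz":88,"r":1}},"ze":[{"g":66,"me":33,"r":62,"st":41},{"d":78,"wqd":96,"z":17},[43,50,39,58],[26,33,30]]}
After op 6 (remove /hyh/w): {"hyh":{"amy":{"e":48,"g":97,"qeb":62,"u":59,"y":34},"bj":{"gxa":77,"ukw":4},"blc":[13,90,73]},"oyt":{"a":{"jcw":77,"mk":74,"ng":37},"vkn":{"f":65,"gs":19,"lnz":88,"r":1}},"ze":[{"g":66,"me":33,"r":62,"st":41},{"d":78,"wqd":96,"z":17},[43,50,39,58],[26,33,30]]}
After op 7 (add /ze/0/c 9): {"hyh":{"amy":{"e":48,"g":97,"qeb":62,"u":59,"y":34},"bj":{"gxa":77,"ukw":4},"blc":[13,90,73]},"oyt":{"a":{"jcw":77,"mk":74,"ng":37},"vkn":{"f":65,"gs":19,"lnz":88,"r":1}},"ze":[{"c":9,"g":66,"me":33,"r":62,"st":41},{"d":78,"wqd":96,"z":17},[43,50,39,58],[26,33,30]]}
After op 8 (add /ze/0/st 76): {"hyh":{"amy":{"e":48,"g":97,"qeb":62,"u":59,"y":34},"bj":{"gxa":77,"ukw":4},"blc":[13,90,73]},"oyt":{"a":{"jcw":77,"mk":74,"ng":37},"vkn":{"f":65,"gs":19,"lnz":88,"r":1}},"ze":[{"c":9,"g":66,"me":33,"r":62,"st":76},{"d":78,"wqd":96,"z":17},[43,50,39,58],[26,33,30]]}
After op 9 (replace /ze/2/0 0): {"hyh":{"amy":{"e":48,"g":97,"qeb":62,"u":59,"y":34},"bj":{"gxa":77,"ukw":4},"blc":[13,90,73]},"oyt":{"a":{"jcw":77,"mk":74,"ng":37},"vkn":{"f":65,"gs":19,"lnz":88,"r":1}},"ze":[{"c":9,"g":66,"me":33,"r":62,"st":76},{"d":78,"wqd":96,"z":17},[0,50,39,58],[26,33,30]]}
Value at /ze/2/0: 0

Answer: 0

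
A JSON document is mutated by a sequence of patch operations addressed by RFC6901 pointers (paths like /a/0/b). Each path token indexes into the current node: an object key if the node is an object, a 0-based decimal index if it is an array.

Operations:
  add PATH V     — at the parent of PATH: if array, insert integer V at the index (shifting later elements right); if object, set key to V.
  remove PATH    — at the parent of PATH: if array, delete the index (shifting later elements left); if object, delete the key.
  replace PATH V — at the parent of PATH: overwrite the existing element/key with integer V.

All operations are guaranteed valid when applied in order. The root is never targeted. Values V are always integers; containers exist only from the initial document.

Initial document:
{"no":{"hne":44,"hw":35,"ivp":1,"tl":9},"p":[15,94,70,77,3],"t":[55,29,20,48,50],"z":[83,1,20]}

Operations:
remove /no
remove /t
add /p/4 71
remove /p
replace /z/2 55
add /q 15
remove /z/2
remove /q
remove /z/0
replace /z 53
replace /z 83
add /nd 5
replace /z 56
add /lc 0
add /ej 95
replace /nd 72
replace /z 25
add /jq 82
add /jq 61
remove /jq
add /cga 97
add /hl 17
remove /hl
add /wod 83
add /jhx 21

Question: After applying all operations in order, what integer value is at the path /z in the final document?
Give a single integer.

Answer: 25

Derivation:
After op 1 (remove /no): {"p":[15,94,70,77,3],"t":[55,29,20,48,50],"z":[83,1,20]}
After op 2 (remove /t): {"p":[15,94,70,77,3],"z":[83,1,20]}
After op 3 (add /p/4 71): {"p":[15,94,70,77,71,3],"z":[83,1,20]}
After op 4 (remove /p): {"z":[83,1,20]}
After op 5 (replace /z/2 55): {"z":[83,1,55]}
After op 6 (add /q 15): {"q":15,"z":[83,1,55]}
After op 7 (remove /z/2): {"q":15,"z":[83,1]}
After op 8 (remove /q): {"z":[83,1]}
After op 9 (remove /z/0): {"z":[1]}
After op 10 (replace /z 53): {"z":53}
After op 11 (replace /z 83): {"z":83}
After op 12 (add /nd 5): {"nd":5,"z":83}
After op 13 (replace /z 56): {"nd":5,"z":56}
After op 14 (add /lc 0): {"lc":0,"nd":5,"z":56}
After op 15 (add /ej 95): {"ej":95,"lc":0,"nd":5,"z":56}
After op 16 (replace /nd 72): {"ej":95,"lc":0,"nd":72,"z":56}
After op 17 (replace /z 25): {"ej":95,"lc":0,"nd":72,"z":25}
After op 18 (add /jq 82): {"ej":95,"jq":82,"lc":0,"nd":72,"z":25}
After op 19 (add /jq 61): {"ej":95,"jq":61,"lc":0,"nd":72,"z":25}
After op 20 (remove /jq): {"ej":95,"lc":0,"nd":72,"z":25}
After op 21 (add /cga 97): {"cga":97,"ej":95,"lc":0,"nd":72,"z":25}
After op 22 (add /hl 17): {"cga":97,"ej":95,"hl":17,"lc":0,"nd":72,"z":25}
After op 23 (remove /hl): {"cga":97,"ej":95,"lc":0,"nd":72,"z":25}
After op 24 (add /wod 83): {"cga":97,"ej":95,"lc":0,"nd":72,"wod":83,"z":25}
After op 25 (add /jhx 21): {"cga":97,"ej":95,"jhx":21,"lc":0,"nd":72,"wod":83,"z":25}
Value at /z: 25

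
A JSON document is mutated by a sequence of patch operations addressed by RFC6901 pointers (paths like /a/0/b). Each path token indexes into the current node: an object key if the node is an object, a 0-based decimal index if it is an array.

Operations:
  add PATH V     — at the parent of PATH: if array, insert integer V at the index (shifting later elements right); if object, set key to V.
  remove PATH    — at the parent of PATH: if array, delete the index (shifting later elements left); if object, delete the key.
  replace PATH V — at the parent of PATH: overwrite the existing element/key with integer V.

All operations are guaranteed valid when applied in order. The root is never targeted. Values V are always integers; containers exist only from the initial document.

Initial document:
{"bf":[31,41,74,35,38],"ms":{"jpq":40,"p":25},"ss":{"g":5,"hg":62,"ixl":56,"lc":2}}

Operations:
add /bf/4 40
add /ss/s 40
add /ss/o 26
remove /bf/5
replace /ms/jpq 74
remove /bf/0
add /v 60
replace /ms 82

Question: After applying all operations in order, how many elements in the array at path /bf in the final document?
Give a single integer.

Answer: 4

Derivation:
After op 1 (add /bf/4 40): {"bf":[31,41,74,35,40,38],"ms":{"jpq":40,"p":25},"ss":{"g":5,"hg":62,"ixl":56,"lc":2}}
After op 2 (add /ss/s 40): {"bf":[31,41,74,35,40,38],"ms":{"jpq":40,"p":25},"ss":{"g":5,"hg":62,"ixl":56,"lc":2,"s":40}}
After op 3 (add /ss/o 26): {"bf":[31,41,74,35,40,38],"ms":{"jpq":40,"p":25},"ss":{"g":5,"hg":62,"ixl":56,"lc":2,"o":26,"s":40}}
After op 4 (remove /bf/5): {"bf":[31,41,74,35,40],"ms":{"jpq":40,"p":25},"ss":{"g":5,"hg":62,"ixl":56,"lc":2,"o":26,"s":40}}
After op 5 (replace /ms/jpq 74): {"bf":[31,41,74,35,40],"ms":{"jpq":74,"p":25},"ss":{"g":5,"hg":62,"ixl":56,"lc":2,"o":26,"s":40}}
After op 6 (remove /bf/0): {"bf":[41,74,35,40],"ms":{"jpq":74,"p":25},"ss":{"g":5,"hg":62,"ixl":56,"lc":2,"o":26,"s":40}}
After op 7 (add /v 60): {"bf":[41,74,35,40],"ms":{"jpq":74,"p":25},"ss":{"g":5,"hg":62,"ixl":56,"lc":2,"o":26,"s":40},"v":60}
After op 8 (replace /ms 82): {"bf":[41,74,35,40],"ms":82,"ss":{"g":5,"hg":62,"ixl":56,"lc":2,"o":26,"s":40},"v":60}
Size at path /bf: 4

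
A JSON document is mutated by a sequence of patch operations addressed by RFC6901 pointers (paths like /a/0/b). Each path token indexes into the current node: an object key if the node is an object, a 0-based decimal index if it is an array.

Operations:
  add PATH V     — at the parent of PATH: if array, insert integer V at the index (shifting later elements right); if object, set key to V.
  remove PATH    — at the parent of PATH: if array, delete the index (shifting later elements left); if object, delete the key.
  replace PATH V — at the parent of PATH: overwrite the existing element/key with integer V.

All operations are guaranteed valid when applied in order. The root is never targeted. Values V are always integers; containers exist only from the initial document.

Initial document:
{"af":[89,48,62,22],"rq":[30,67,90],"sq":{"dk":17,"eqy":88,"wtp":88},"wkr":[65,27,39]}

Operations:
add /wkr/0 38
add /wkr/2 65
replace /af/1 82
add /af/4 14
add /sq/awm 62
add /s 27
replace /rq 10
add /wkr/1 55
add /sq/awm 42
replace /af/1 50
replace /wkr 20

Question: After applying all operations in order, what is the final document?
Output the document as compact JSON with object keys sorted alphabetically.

After op 1 (add /wkr/0 38): {"af":[89,48,62,22],"rq":[30,67,90],"sq":{"dk":17,"eqy":88,"wtp":88},"wkr":[38,65,27,39]}
After op 2 (add /wkr/2 65): {"af":[89,48,62,22],"rq":[30,67,90],"sq":{"dk":17,"eqy":88,"wtp":88},"wkr":[38,65,65,27,39]}
After op 3 (replace /af/1 82): {"af":[89,82,62,22],"rq":[30,67,90],"sq":{"dk":17,"eqy":88,"wtp":88},"wkr":[38,65,65,27,39]}
After op 4 (add /af/4 14): {"af":[89,82,62,22,14],"rq":[30,67,90],"sq":{"dk":17,"eqy":88,"wtp":88},"wkr":[38,65,65,27,39]}
After op 5 (add /sq/awm 62): {"af":[89,82,62,22,14],"rq":[30,67,90],"sq":{"awm":62,"dk":17,"eqy":88,"wtp":88},"wkr":[38,65,65,27,39]}
After op 6 (add /s 27): {"af":[89,82,62,22,14],"rq":[30,67,90],"s":27,"sq":{"awm":62,"dk":17,"eqy":88,"wtp":88},"wkr":[38,65,65,27,39]}
After op 7 (replace /rq 10): {"af":[89,82,62,22,14],"rq":10,"s":27,"sq":{"awm":62,"dk":17,"eqy":88,"wtp":88},"wkr":[38,65,65,27,39]}
After op 8 (add /wkr/1 55): {"af":[89,82,62,22,14],"rq":10,"s":27,"sq":{"awm":62,"dk":17,"eqy":88,"wtp":88},"wkr":[38,55,65,65,27,39]}
After op 9 (add /sq/awm 42): {"af":[89,82,62,22,14],"rq":10,"s":27,"sq":{"awm":42,"dk":17,"eqy":88,"wtp":88},"wkr":[38,55,65,65,27,39]}
After op 10 (replace /af/1 50): {"af":[89,50,62,22,14],"rq":10,"s":27,"sq":{"awm":42,"dk":17,"eqy":88,"wtp":88},"wkr":[38,55,65,65,27,39]}
After op 11 (replace /wkr 20): {"af":[89,50,62,22,14],"rq":10,"s":27,"sq":{"awm":42,"dk":17,"eqy":88,"wtp":88},"wkr":20}

Answer: {"af":[89,50,62,22,14],"rq":10,"s":27,"sq":{"awm":42,"dk":17,"eqy":88,"wtp":88},"wkr":20}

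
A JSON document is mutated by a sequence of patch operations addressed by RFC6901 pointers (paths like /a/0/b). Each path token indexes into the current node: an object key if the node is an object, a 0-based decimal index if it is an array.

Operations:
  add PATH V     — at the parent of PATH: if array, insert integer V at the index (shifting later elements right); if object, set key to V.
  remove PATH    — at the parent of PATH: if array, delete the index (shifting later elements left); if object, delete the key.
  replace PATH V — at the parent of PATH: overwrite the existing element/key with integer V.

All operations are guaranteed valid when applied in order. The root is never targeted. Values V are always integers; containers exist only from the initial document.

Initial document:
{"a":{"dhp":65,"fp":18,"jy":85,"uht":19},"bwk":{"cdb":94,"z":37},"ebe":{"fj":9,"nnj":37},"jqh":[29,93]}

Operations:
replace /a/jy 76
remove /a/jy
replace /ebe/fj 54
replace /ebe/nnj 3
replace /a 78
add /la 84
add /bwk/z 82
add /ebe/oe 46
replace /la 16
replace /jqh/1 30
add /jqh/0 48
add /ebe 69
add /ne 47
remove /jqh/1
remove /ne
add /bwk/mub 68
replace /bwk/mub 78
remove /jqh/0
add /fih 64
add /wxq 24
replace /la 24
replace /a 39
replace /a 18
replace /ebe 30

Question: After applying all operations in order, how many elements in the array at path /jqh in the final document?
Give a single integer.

Answer: 1

Derivation:
After op 1 (replace /a/jy 76): {"a":{"dhp":65,"fp":18,"jy":76,"uht":19},"bwk":{"cdb":94,"z":37},"ebe":{"fj":9,"nnj":37},"jqh":[29,93]}
After op 2 (remove /a/jy): {"a":{"dhp":65,"fp":18,"uht":19},"bwk":{"cdb":94,"z":37},"ebe":{"fj":9,"nnj":37},"jqh":[29,93]}
After op 3 (replace /ebe/fj 54): {"a":{"dhp":65,"fp":18,"uht":19},"bwk":{"cdb":94,"z":37},"ebe":{"fj":54,"nnj":37},"jqh":[29,93]}
After op 4 (replace /ebe/nnj 3): {"a":{"dhp":65,"fp":18,"uht":19},"bwk":{"cdb":94,"z":37},"ebe":{"fj":54,"nnj":3},"jqh":[29,93]}
After op 5 (replace /a 78): {"a":78,"bwk":{"cdb":94,"z":37},"ebe":{"fj":54,"nnj":3},"jqh":[29,93]}
After op 6 (add /la 84): {"a":78,"bwk":{"cdb":94,"z":37},"ebe":{"fj":54,"nnj":3},"jqh":[29,93],"la":84}
After op 7 (add /bwk/z 82): {"a":78,"bwk":{"cdb":94,"z":82},"ebe":{"fj":54,"nnj":3},"jqh":[29,93],"la":84}
After op 8 (add /ebe/oe 46): {"a":78,"bwk":{"cdb":94,"z":82},"ebe":{"fj":54,"nnj":3,"oe":46},"jqh":[29,93],"la":84}
After op 9 (replace /la 16): {"a":78,"bwk":{"cdb":94,"z":82},"ebe":{"fj":54,"nnj":3,"oe":46},"jqh":[29,93],"la":16}
After op 10 (replace /jqh/1 30): {"a":78,"bwk":{"cdb":94,"z":82},"ebe":{"fj":54,"nnj":3,"oe":46},"jqh":[29,30],"la":16}
After op 11 (add /jqh/0 48): {"a":78,"bwk":{"cdb":94,"z":82},"ebe":{"fj":54,"nnj":3,"oe":46},"jqh":[48,29,30],"la":16}
After op 12 (add /ebe 69): {"a":78,"bwk":{"cdb":94,"z":82},"ebe":69,"jqh":[48,29,30],"la":16}
After op 13 (add /ne 47): {"a":78,"bwk":{"cdb":94,"z":82},"ebe":69,"jqh":[48,29,30],"la":16,"ne":47}
After op 14 (remove /jqh/1): {"a":78,"bwk":{"cdb":94,"z":82},"ebe":69,"jqh":[48,30],"la":16,"ne":47}
After op 15 (remove /ne): {"a":78,"bwk":{"cdb":94,"z":82},"ebe":69,"jqh":[48,30],"la":16}
After op 16 (add /bwk/mub 68): {"a":78,"bwk":{"cdb":94,"mub":68,"z":82},"ebe":69,"jqh":[48,30],"la":16}
After op 17 (replace /bwk/mub 78): {"a":78,"bwk":{"cdb":94,"mub":78,"z":82},"ebe":69,"jqh":[48,30],"la":16}
After op 18 (remove /jqh/0): {"a":78,"bwk":{"cdb":94,"mub":78,"z":82},"ebe":69,"jqh":[30],"la":16}
After op 19 (add /fih 64): {"a":78,"bwk":{"cdb":94,"mub":78,"z":82},"ebe":69,"fih":64,"jqh":[30],"la":16}
After op 20 (add /wxq 24): {"a":78,"bwk":{"cdb":94,"mub":78,"z":82},"ebe":69,"fih":64,"jqh":[30],"la":16,"wxq":24}
After op 21 (replace /la 24): {"a":78,"bwk":{"cdb":94,"mub":78,"z":82},"ebe":69,"fih":64,"jqh":[30],"la":24,"wxq":24}
After op 22 (replace /a 39): {"a":39,"bwk":{"cdb":94,"mub":78,"z":82},"ebe":69,"fih":64,"jqh":[30],"la":24,"wxq":24}
After op 23 (replace /a 18): {"a":18,"bwk":{"cdb":94,"mub":78,"z":82},"ebe":69,"fih":64,"jqh":[30],"la":24,"wxq":24}
After op 24 (replace /ebe 30): {"a":18,"bwk":{"cdb":94,"mub":78,"z":82},"ebe":30,"fih":64,"jqh":[30],"la":24,"wxq":24}
Size at path /jqh: 1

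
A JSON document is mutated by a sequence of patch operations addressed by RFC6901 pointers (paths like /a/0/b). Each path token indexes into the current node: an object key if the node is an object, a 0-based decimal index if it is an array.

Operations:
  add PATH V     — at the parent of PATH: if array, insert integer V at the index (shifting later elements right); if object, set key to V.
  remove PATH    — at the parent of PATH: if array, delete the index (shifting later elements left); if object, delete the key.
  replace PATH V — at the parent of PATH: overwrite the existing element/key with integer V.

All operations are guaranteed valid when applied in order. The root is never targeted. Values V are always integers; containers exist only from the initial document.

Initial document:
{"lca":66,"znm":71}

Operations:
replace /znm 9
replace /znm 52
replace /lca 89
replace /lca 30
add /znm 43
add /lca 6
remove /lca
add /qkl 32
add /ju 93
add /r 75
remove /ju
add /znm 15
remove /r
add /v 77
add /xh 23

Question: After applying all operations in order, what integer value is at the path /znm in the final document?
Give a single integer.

After op 1 (replace /znm 9): {"lca":66,"znm":9}
After op 2 (replace /znm 52): {"lca":66,"znm":52}
After op 3 (replace /lca 89): {"lca":89,"znm":52}
After op 4 (replace /lca 30): {"lca":30,"znm":52}
After op 5 (add /znm 43): {"lca":30,"znm":43}
After op 6 (add /lca 6): {"lca":6,"znm":43}
After op 7 (remove /lca): {"znm":43}
After op 8 (add /qkl 32): {"qkl":32,"znm":43}
After op 9 (add /ju 93): {"ju":93,"qkl":32,"znm":43}
After op 10 (add /r 75): {"ju":93,"qkl":32,"r":75,"znm":43}
After op 11 (remove /ju): {"qkl":32,"r":75,"znm":43}
After op 12 (add /znm 15): {"qkl":32,"r":75,"znm":15}
After op 13 (remove /r): {"qkl":32,"znm":15}
After op 14 (add /v 77): {"qkl":32,"v":77,"znm":15}
After op 15 (add /xh 23): {"qkl":32,"v":77,"xh":23,"znm":15}
Value at /znm: 15

Answer: 15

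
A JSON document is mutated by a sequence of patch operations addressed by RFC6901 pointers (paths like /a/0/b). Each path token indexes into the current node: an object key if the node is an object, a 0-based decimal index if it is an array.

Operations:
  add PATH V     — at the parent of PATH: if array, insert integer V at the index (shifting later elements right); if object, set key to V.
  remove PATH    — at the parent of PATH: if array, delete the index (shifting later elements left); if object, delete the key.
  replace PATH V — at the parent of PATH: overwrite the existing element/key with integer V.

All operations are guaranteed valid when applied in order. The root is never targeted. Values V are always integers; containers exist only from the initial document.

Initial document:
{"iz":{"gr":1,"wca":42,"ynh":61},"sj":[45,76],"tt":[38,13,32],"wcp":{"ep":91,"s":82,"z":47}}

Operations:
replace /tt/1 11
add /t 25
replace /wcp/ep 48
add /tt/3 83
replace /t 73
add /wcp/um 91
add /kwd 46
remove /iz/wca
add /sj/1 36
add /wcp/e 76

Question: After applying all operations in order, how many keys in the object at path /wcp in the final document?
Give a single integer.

Answer: 5

Derivation:
After op 1 (replace /tt/1 11): {"iz":{"gr":1,"wca":42,"ynh":61},"sj":[45,76],"tt":[38,11,32],"wcp":{"ep":91,"s":82,"z":47}}
After op 2 (add /t 25): {"iz":{"gr":1,"wca":42,"ynh":61},"sj":[45,76],"t":25,"tt":[38,11,32],"wcp":{"ep":91,"s":82,"z":47}}
After op 3 (replace /wcp/ep 48): {"iz":{"gr":1,"wca":42,"ynh":61},"sj":[45,76],"t":25,"tt":[38,11,32],"wcp":{"ep":48,"s":82,"z":47}}
After op 4 (add /tt/3 83): {"iz":{"gr":1,"wca":42,"ynh":61},"sj":[45,76],"t":25,"tt":[38,11,32,83],"wcp":{"ep":48,"s":82,"z":47}}
After op 5 (replace /t 73): {"iz":{"gr":1,"wca":42,"ynh":61},"sj":[45,76],"t":73,"tt":[38,11,32,83],"wcp":{"ep":48,"s":82,"z":47}}
After op 6 (add /wcp/um 91): {"iz":{"gr":1,"wca":42,"ynh":61},"sj":[45,76],"t":73,"tt":[38,11,32,83],"wcp":{"ep":48,"s":82,"um":91,"z":47}}
After op 7 (add /kwd 46): {"iz":{"gr":1,"wca":42,"ynh":61},"kwd":46,"sj":[45,76],"t":73,"tt":[38,11,32,83],"wcp":{"ep":48,"s":82,"um":91,"z":47}}
After op 8 (remove /iz/wca): {"iz":{"gr":1,"ynh":61},"kwd":46,"sj":[45,76],"t":73,"tt":[38,11,32,83],"wcp":{"ep":48,"s":82,"um":91,"z":47}}
After op 9 (add /sj/1 36): {"iz":{"gr":1,"ynh":61},"kwd":46,"sj":[45,36,76],"t":73,"tt":[38,11,32,83],"wcp":{"ep":48,"s":82,"um":91,"z":47}}
After op 10 (add /wcp/e 76): {"iz":{"gr":1,"ynh":61},"kwd":46,"sj":[45,36,76],"t":73,"tt":[38,11,32,83],"wcp":{"e":76,"ep":48,"s":82,"um":91,"z":47}}
Size at path /wcp: 5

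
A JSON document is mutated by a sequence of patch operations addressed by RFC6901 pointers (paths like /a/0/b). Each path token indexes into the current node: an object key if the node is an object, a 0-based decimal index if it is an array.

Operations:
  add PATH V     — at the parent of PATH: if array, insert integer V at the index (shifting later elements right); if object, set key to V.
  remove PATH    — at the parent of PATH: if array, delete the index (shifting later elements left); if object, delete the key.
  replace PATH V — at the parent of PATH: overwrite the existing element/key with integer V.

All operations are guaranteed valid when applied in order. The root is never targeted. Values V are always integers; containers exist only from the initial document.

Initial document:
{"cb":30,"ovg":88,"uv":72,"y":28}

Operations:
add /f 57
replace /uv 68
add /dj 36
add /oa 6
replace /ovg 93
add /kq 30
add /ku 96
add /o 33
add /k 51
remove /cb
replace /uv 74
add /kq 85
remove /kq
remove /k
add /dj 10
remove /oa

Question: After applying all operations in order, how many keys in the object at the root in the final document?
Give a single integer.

After op 1 (add /f 57): {"cb":30,"f":57,"ovg":88,"uv":72,"y":28}
After op 2 (replace /uv 68): {"cb":30,"f":57,"ovg":88,"uv":68,"y":28}
After op 3 (add /dj 36): {"cb":30,"dj":36,"f":57,"ovg":88,"uv":68,"y":28}
After op 4 (add /oa 6): {"cb":30,"dj":36,"f":57,"oa":6,"ovg":88,"uv":68,"y":28}
After op 5 (replace /ovg 93): {"cb":30,"dj":36,"f":57,"oa":6,"ovg":93,"uv":68,"y":28}
After op 6 (add /kq 30): {"cb":30,"dj":36,"f":57,"kq":30,"oa":6,"ovg":93,"uv":68,"y":28}
After op 7 (add /ku 96): {"cb":30,"dj":36,"f":57,"kq":30,"ku":96,"oa":6,"ovg":93,"uv":68,"y":28}
After op 8 (add /o 33): {"cb":30,"dj":36,"f":57,"kq":30,"ku":96,"o":33,"oa":6,"ovg":93,"uv":68,"y":28}
After op 9 (add /k 51): {"cb":30,"dj":36,"f":57,"k":51,"kq":30,"ku":96,"o":33,"oa":6,"ovg":93,"uv":68,"y":28}
After op 10 (remove /cb): {"dj":36,"f":57,"k":51,"kq":30,"ku":96,"o":33,"oa":6,"ovg":93,"uv":68,"y":28}
After op 11 (replace /uv 74): {"dj":36,"f":57,"k":51,"kq":30,"ku":96,"o":33,"oa":6,"ovg":93,"uv":74,"y":28}
After op 12 (add /kq 85): {"dj":36,"f":57,"k":51,"kq":85,"ku":96,"o":33,"oa":6,"ovg":93,"uv":74,"y":28}
After op 13 (remove /kq): {"dj":36,"f":57,"k":51,"ku":96,"o":33,"oa":6,"ovg":93,"uv":74,"y":28}
After op 14 (remove /k): {"dj":36,"f":57,"ku":96,"o":33,"oa":6,"ovg":93,"uv":74,"y":28}
After op 15 (add /dj 10): {"dj":10,"f":57,"ku":96,"o":33,"oa":6,"ovg":93,"uv":74,"y":28}
After op 16 (remove /oa): {"dj":10,"f":57,"ku":96,"o":33,"ovg":93,"uv":74,"y":28}
Size at the root: 7

Answer: 7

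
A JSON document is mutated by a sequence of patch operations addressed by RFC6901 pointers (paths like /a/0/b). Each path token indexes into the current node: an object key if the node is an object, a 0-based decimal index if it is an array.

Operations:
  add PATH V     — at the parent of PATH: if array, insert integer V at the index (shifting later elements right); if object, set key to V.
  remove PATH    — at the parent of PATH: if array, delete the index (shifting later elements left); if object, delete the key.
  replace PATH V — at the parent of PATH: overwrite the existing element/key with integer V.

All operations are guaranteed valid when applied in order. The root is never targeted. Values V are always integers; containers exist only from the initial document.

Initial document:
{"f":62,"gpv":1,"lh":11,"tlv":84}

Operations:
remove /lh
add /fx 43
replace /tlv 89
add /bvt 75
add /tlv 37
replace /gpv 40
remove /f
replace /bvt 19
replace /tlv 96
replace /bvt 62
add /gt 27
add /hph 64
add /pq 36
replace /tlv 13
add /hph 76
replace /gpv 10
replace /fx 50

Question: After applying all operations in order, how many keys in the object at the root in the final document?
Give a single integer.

After op 1 (remove /lh): {"f":62,"gpv":1,"tlv":84}
After op 2 (add /fx 43): {"f":62,"fx":43,"gpv":1,"tlv":84}
After op 3 (replace /tlv 89): {"f":62,"fx":43,"gpv":1,"tlv":89}
After op 4 (add /bvt 75): {"bvt":75,"f":62,"fx":43,"gpv":1,"tlv":89}
After op 5 (add /tlv 37): {"bvt":75,"f":62,"fx":43,"gpv":1,"tlv":37}
After op 6 (replace /gpv 40): {"bvt":75,"f":62,"fx":43,"gpv":40,"tlv":37}
After op 7 (remove /f): {"bvt":75,"fx":43,"gpv":40,"tlv":37}
After op 8 (replace /bvt 19): {"bvt":19,"fx":43,"gpv":40,"tlv":37}
After op 9 (replace /tlv 96): {"bvt":19,"fx":43,"gpv":40,"tlv":96}
After op 10 (replace /bvt 62): {"bvt":62,"fx":43,"gpv":40,"tlv":96}
After op 11 (add /gt 27): {"bvt":62,"fx":43,"gpv":40,"gt":27,"tlv":96}
After op 12 (add /hph 64): {"bvt":62,"fx":43,"gpv":40,"gt":27,"hph":64,"tlv":96}
After op 13 (add /pq 36): {"bvt":62,"fx":43,"gpv":40,"gt":27,"hph":64,"pq":36,"tlv":96}
After op 14 (replace /tlv 13): {"bvt":62,"fx":43,"gpv":40,"gt":27,"hph":64,"pq":36,"tlv":13}
After op 15 (add /hph 76): {"bvt":62,"fx":43,"gpv":40,"gt":27,"hph":76,"pq":36,"tlv":13}
After op 16 (replace /gpv 10): {"bvt":62,"fx":43,"gpv":10,"gt":27,"hph":76,"pq":36,"tlv":13}
After op 17 (replace /fx 50): {"bvt":62,"fx":50,"gpv":10,"gt":27,"hph":76,"pq":36,"tlv":13}
Size at the root: 7

Answer: 7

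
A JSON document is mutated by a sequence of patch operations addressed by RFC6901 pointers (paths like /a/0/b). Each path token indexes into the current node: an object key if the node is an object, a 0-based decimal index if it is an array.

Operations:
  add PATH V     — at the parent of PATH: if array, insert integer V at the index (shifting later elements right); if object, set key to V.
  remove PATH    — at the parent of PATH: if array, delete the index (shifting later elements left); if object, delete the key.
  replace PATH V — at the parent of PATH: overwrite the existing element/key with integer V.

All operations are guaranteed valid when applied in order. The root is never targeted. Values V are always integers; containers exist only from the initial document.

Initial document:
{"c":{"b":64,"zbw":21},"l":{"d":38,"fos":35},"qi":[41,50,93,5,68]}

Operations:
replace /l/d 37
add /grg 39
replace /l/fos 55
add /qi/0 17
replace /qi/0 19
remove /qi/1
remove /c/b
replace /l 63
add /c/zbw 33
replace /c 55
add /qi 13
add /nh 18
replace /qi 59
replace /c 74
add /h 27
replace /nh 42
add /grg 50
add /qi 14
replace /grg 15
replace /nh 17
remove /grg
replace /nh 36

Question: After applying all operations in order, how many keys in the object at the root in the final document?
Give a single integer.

After op 1 (replace /l/d 37): {"c":{"b":64,"zbw":21},"l":{"d":37,"fos":35},"qi":[41,50,93,5,68]}
After op 2 (add /grg 39): {"c":{"b":64,"zbw":21},"grg":39,"l":{"d":37,"fos":35},"qi":[41,50,93,5,68]}
After op 3 (replace /l/fos 55): {"c":{"b":64,"zbw":21},"grg":39,"l":{"d":37,"fos":55},"qi":[41,50,93,5,68]}
After op 4 (add /qi/0 17): {"c":{"b":64,"zbw":21},"grg":39,"l":{"d":37,"fos":55},"qi":[17,41,50,93,5,68]}
After op 5 (replace /qi/0 19): {"c":{"b":64,"zbw":21},"grg":39,"l":{"d":37,"fos":55},"qi":[19,41,50,93,5,68]}
After op 6 (remove /qi/1): {"c":{"b":64,"zbw":21},"grg":39,"l":{"d":37,"fos":55},"qi":[19,50,93,5,68]}
After op 7 (remove /c/b): {"c":{"zbw":21},"grg":39,"l":{"d":37,"fos":55},"qi":[19,50,93,5,68]}
After op 8 (replace /l 63): {"c":{"zbw":21},"grg":39,"l":63,"qi":[19,50,93,5,68]}
After op 9 (add /c/zbw 33): {"c":{"zbw":33},"grg":39,"l":63,"qi":[19,50,93,5,68]}
After op 10 (replace /c 55): {"c":55,"grg":39,"l":63,"qi":[19,50,93,5,68]}
After op 11 (add /qi 13): {"c":55,"grg":39,"l":63,"qi":13}
After op 12 (add /nh 18): {"c":55,"grg":39,"l":63,"nh":18,"qi":13}
After op 13 (replace /qi 59): {"c":55,"grg":39,"l":63,"nh":18,"qi":59}
After op 14 (replace /c 74): {"c":74,"grg":39,"l":63,"nh":18,"qi":59}
After op 15 (add /h 27): {"c":74,"grg":39,"h":27,"l":63,"nh":18,"qi":59}
After op 16 (replace /nh 42): {"c":74,"grg":39,"h":27,"l":63,"nh":42,"qi":59}
After op 17 (add /grg 50): {"c":74,"grg":50,"h":27,"l":63,"nh":42,"qi":59}
After op 18 (add /qi 14): {"c":74,"grg":50,"h":27,"l":63,"nh":42,"qi":14}
After op 19 (replace /grg 15): {"c":74,"grg":15,"h":27,"l":63,"nh":42,"qi":14}
After op 20 (replace /nh 17): {"c":74,"grg":15,"h":27,"l":63,"nh":17,"qi":14}
After op 21 (remove /grg): {"c":74,"h":27,"l":63,"nh":17,"qi":14}
After op 22 (replace /nh 36): {"c":74,"h":27,"l":63,"nh":36,"qi":14}
Size at the root: 5

Answer: 5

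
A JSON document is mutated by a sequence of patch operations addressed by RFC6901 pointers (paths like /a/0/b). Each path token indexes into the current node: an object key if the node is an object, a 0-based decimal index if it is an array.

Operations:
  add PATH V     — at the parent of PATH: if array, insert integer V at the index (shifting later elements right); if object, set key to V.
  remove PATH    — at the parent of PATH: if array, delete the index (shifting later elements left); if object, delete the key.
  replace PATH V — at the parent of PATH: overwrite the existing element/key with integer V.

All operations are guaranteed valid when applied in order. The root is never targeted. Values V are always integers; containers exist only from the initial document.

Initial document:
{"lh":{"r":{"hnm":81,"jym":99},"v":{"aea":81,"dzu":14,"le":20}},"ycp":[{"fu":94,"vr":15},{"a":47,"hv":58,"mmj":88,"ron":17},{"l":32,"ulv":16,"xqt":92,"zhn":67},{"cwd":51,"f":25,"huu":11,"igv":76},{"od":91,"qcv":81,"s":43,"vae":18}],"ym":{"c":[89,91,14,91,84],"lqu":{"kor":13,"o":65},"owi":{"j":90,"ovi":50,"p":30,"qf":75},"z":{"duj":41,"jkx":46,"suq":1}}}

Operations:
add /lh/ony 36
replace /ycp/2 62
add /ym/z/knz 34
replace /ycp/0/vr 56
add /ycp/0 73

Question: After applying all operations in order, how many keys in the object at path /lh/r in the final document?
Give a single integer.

After op 1 (add /lh/ony 36): {"lh":{"ony":36,"r":{"hnm":81,"jym":99},"v":{"aea":81,"dzu":14,"le":20}},"ycp":[{"fu":94,"vr":15},{"a":47,"hv":58,"mmj":88,"ron":17},{"l":32,"ulv":16,"xqt":92,"zhn":67},{"cwd":51,"f":25,"huu":11,"igv":76},{"od":91,"qcv":81,"s":43,"vae":18}],"ym":{"c":[89,91,14,91,84],"lqu":{"kor":13,"o":65},"owi":{"j":90,"ovi":50,"p":30,"qf":75},"z":{"duj":41,"jkx":46,"suq":1}}}
After op 2 (replace /ycp/2 62): {"lh":{"ony":36,"r":{"hnm":81,"jym":99},"v":{"aea":81,"dzu":14,"le":20}},"ycp":[{"fu":94,"vr":15},{"a":47,"hv":58,"mmj":88,"ron":17},62,{"cwd":51,"f":25,"huu":11,"igv":76},{"od":91,"qcv":81,"s":43,"vae":18}],"ym":{"c":[89,91,14,91,84],"lqu":{"kor":13,"o":65},"owi":{"j":90,"ovi":50,"p":30,"qf":75},"z":{"duj":41,"jkx":46,"suq":1}}}
After op 3 (add /ym/z/knz 34): {"lh":{"ony":36,"r":{"hnm":81,"jym":99},"v":{"aea":81,"dzu":14,"le":20}},"ycp":[{"fu":94,"vr":15},{"a":47,"hv":58,"mmj":88,"ron":17},62,{"cwd":51,"f":25,"huu":11,"igv":76},{"od":91,"qcv":81,"s":43,"vae":18}],"ym":{"c":[89,91,14,91,84],"lqu":{"kor":13,"o":65},"owi":{"j":90,"ovi":50,"p":30,"qf":75},"z":{"duj":41,"jkx":46,"knz":34,"suq":1}}}
After op 4 (replace /ycp/0/vr 56): {"lh":{"ony":36,"r":{"hnm":81,"jym":99},"v":{"aea":81,"dzu":14,"le":20}},"ycp":[{"fu":94,"vr":56},{"a":47,"hv":58,"mmj":88,"ron":17},62,{"cwd":51,"f":25,"huu":11,"igv":76},{"od":91,"qcv":81,"s":43,"vae":18}],"ym":{"c":[89,91,14,91,84],"lqu":{"kor":13,"o":65},"owi":{"j":90,"ovi":50,"p":30,"qf":75},"z":{"duj":41,"jkx":46,"knz":34,"suq":1}}}
After op 5 (add /ycp/0 73): {"lh":{"ony":36,"r":{"hnm":81,"jym":99},"v":{"aea":81,"dzu":14,"le":20}},"ycp":[73,{"fu":94,"vr":56},{"a":47,"hv":58,"mmj":88,"ron":17},62,{"cwd":51,"f":25,"huu":11,"igv":76},{"od":91,"qcv":81,"s":43,"vae":18}],"ym":{"c":[89,91,14,91,84],"lqu":{"kor":13,"o":65},"owi":{"j":90,"ovi":50,"p":30,"qf":75},"z":{"duj":41,"jkx":46,"knz":34,"suq":1}}}
Size at path /lh/r: 2

Answer: 2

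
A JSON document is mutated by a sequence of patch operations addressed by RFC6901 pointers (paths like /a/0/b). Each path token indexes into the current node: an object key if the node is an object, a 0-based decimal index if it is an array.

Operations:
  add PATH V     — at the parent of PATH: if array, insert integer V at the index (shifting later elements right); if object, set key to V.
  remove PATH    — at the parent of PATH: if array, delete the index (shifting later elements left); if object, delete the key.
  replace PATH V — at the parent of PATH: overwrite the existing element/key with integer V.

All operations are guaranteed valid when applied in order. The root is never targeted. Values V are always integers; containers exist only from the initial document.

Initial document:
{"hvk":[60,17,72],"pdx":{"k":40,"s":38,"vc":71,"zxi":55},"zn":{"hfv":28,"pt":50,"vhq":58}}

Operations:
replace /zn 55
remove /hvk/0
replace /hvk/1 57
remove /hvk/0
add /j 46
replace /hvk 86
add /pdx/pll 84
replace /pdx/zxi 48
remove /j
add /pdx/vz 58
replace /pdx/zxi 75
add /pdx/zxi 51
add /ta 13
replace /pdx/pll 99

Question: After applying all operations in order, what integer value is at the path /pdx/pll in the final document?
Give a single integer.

Answer: 99

Derivation:
After op 1 (replace /zn 55): {"hvk":[60,17,72],"pdx":{"k":40,"s":38,"vc":71,"zxi":55},"zn":55}
After op 2 (remove /hvk/0): {"hvk":[17,72],"pdx":{"k":40,"s":38,"vc":71,"zxi":55},"zn":55}
After op 3 (replace /hvk/1 57): {"hvk":[17,57],"pdx":{"k":40,"s":38,"vc":71,"zxi":55},"zn":55}
After op 4 (remove /hvk/0): {"hvk":[57],"pdx":{"k":40,"s":38,"vc":71,"zxi":55},"zn":55}
After op 5 (add /j 46): {"hvk":[57],"j":46,"pdx":{"k":40,"s":38,"vc":71,"zxi":55},"zn":55}
After op 6 (replace /hvk 86): {"hvk":86,"j":46,"pdx":{"k":40,"s":38,"vc":71,"zxi":55},"zn":55}
After op 7 (add /pdx/pll 84): {"hvk":86,"j":46,"pdx":{"k":40,"pll":84,"s":38,"vc":71,"zxi":55},"zn":55}
After op 8 (replace /pdx/zxi 48): {"hvk":86,"j":46,"pdx":{"k":40,"pll":84,"s":38,"vc":71,"zxi":48},"zn":55}
After op 9 (remove /j): {"hvk":86,"pdx":{"k":40,"pll":84,"s":38,"vc":71,"zxi":48},"zn":55}
After op 10 (add /pdx/vz 58): {"hvk":86,"pdx":{"k":40,"pll":84,"s":38,"vc":71,"vz":58,"zxi":48},"zn":55}
After op 11 (replace /pdx/zxi 75): {"hvk":86,"pdx":{"k":40,"pll":84,"s":38,"vc":71,"vz":58,"zxi":75},"zn":55}
After op 12 (add /pdx/zxi 51): {"hvk":86,"pdx":{"k":40,"pll":84,"s":38,"vc":71,"vz":58,"zxi":51},"zn":55}
After op 13 (add /ta 13): {"hvk":86,"pdx":{"k":40,"pll":84,"s":38,"vc":71,"vz":58,"zxi":51},"ta":13,"zn":55}
After op 14 (replace /pdx/pll 99): {"hvk":86,"pdx":{"k":40,"pll":99,"s":38,"vc":71,"vz":58,"zxi":51},"ta":13,"zn":55}
Value at /pdx/pll: 99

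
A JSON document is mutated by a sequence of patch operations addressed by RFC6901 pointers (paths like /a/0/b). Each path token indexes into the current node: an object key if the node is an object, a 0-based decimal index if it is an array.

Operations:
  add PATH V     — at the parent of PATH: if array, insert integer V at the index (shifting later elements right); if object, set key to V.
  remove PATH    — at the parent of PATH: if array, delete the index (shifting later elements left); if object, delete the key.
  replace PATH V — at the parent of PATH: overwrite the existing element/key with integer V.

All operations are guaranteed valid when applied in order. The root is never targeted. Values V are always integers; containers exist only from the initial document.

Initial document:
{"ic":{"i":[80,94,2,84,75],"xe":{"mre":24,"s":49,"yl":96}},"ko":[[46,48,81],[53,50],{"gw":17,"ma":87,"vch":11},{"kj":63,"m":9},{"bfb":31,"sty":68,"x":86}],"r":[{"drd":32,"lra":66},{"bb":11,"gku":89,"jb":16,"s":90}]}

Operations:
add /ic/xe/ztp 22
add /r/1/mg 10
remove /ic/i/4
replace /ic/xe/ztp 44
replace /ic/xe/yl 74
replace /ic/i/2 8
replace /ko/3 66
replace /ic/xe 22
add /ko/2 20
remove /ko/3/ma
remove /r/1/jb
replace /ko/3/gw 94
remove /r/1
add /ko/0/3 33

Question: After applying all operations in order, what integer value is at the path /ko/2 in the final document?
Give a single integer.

Answer: 20

Derivation:
After op 1 (add /ic/xe/ztp 22): {"ic":{"i":[80,94,2,84,75],"xe":{"mre":24,"s":49,"yl":96,"ztp":22}},"ko":[[46,48,81],[53,50],{"gw":17,"ma":87,"vch":11},{"kj":63,"m":9},{"bfb":31,"sty":68,"x":86}],"r":[{"drd":32,"lra":66},{"bb":11,"gku":89,"jb":16,"s":90}]}
After op 2 (add /r/1/mg 10): {"ic":{"i":[80,94,2,84,75],"xe":{"mre":24,"s":49,"yl":96,"ztp":22}},"ko":[[46,48,81],[53,50],{"gw":17,"ma":87,"vch":11},{"kj":63,"m":9},{"bfb":31,"sty":68,"x":86}],"r":[{"drd":32,"lra":66},{"bb":11,"gku":89,"jb":16,"mg":10,"s":90}]}
After op 3 (remove /ic/i/4): {"ic":{"i":[80,94,2,84],"xe":{"mre":24,"s":49,"yl":96,"ztp":22}},"ko":[[46,48,81],[53,50],{"gw":17,"ma":87,"vch":11},{"kj":63,"m":9},{"bfb":31,"sty":68,"x":86}],"r":[{"drd":32,"lra":66},{"bb":11,"gku":89,"jb":16,"mg":10,"s":90}]}
After op 4 (replace /ic/xe/ztp 44): {"ic":{"i":[80,94,2,84],"xe":{"mre":24,"s":49,"yl":96,"ztp":44}},"ko":[[46,48,81],[53,50],{"gw":17,"ma":87,"vch":11},{"kj":63,"m":9},{"bfb":31,"sty":68,"x":86}],"r":[{"drd":32,"lra":66},{"bb":11,"gku":89,"jb":16,"mg":10,"s":90}]}
After op 5 (replace /ic/xe/yl 74): {"ic":{"i":[80,94,2,84],"xe":{"mre":24,"s":49,"yl":74,"ztp":44}},"ko":[[46,48,81],[53,50],{"gw":17,"ma":87,"vch":11},{"kj":63,"m":9},{"bfb":31,"sty":68,"x":86}],"r":[{"drd":32,"lra":66},{"bb":11,"gku":89,"jb":16,"mg":10,"s":90}]}
After op 6 (replace /ic/i/2 8): {"ic":{"i":[80,94,8,84],"xe":{"mre":24,"s":49,"yl":74,"ztp":44}},"ko":[[46,48,81],[53,50],{"gw":17,"ma":87,"vch":11},{"kj":63,"m":9},{"bfb":31,"sty":68,"x":86}],"r":[{"drd":32,"lra":66},{"bb":11,"gku":89,"jb":16,"mg":10,"s":90}]}
After op 7 (replace /ko/3 66): {"ic":{"i":[80,94,8,84],"xe":{"mre":24,"s":49,"yl":74,"ztp":44}},"ko":[[46,48,81],[53,50],{"gw":17,"ma":87,"vch":11},66,{"bfb":31,"sty":68,"x":86}],"r":[{"drd":32,"lra":66},{"bb":11,"gku":89,"jb":16,"mg":10,"s":90}]}
After op 8 (replace /ic/xe 22): {"ic":{"i":[80,94,8,84],"xe":22},"ko":[[46,48,81],[53,50],{"gw":17,"ma":87,"vch":11},66,{"bfb":31,"sty":68,"x":86}],"r":[{"drd":32,"lra":66},{"bb":11,"gku":89,"jb":16,"mg":10,"s":90}]}
After op 9 (add /ko/2 20): {"ic":{"i":[80,94,8,84],"xe":22},"ko":[[46,48,81],[53,50],20,{"gw":17,"ma":87,"vch":11},66,{"bfb":31,"sty":68,"x":86}],"r":[{"drd":32,"lra":66},{"bb":11,"gku":89,"jb":16,"mg":10,"s":90}]}
After op 10 (remove /ko/3/ma): {"ic":{"i":[80,94,8,84],"xe":22},"ko":[[46,48,81],[53,50],20,{"gw":17,"vch":11},66,{"bfb":31,"sty":68,"x":86}],"r":[{"drd":32,"lra":66},{"bb":11,"gku":89,"jb":16,"mg":10,"s":90}]}
After op 11 (remove /r/1/jb): {"ic":{"i":[80,94,8,84],"xe":22},"ko":[[46,48,81],[53,50],20,{"gw":17,"vch":11},66,{"bfb":31,"sty":68,"x":86}],"r":[{"drd":32,"lra":66},{"bb":11,"gku":89,"mg":10,"s":90}]}
After op 12 (replace /ko/3/gw 94): {"ic":{"i":[80,94,8,84],"xe":22},"ko":[[46,48,81],[53,50],20,{"gw":94,"vch":11},66,{"bfb":31,"sty":68,"x":86}],"r":[{"drd":32,"lra":66},{"bb":11,"gku":89,"mg":10,"s":90}]}
After op 13 (remove /r/1): {"ic":{"i":[80,94,8,84],"xe":22},"ko":[[46,48,81],[53,50],20,{"gw":94,"vch":11},66,{"bfb":31,"sty":68,"x":86}],"r":[{"drd":32,"lra":66}]}
After op 14 (add /ko/0/3 33): {"ic":{"i":[80,94,8,84],"xe":22},"ko":[[46,48,81,33],[53,50],20,{"gw":94,"vch":11},66,{"bfb":31,"sty":68,"x":86}],"r":[{"drd":32,"lra":66}]}
Value at /ko/2: 20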